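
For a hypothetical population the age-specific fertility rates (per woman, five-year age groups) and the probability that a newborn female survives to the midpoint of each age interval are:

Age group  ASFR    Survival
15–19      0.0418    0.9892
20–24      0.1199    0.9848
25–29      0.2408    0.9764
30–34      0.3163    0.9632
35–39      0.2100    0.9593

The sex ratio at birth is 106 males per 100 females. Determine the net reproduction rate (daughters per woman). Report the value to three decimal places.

2.186

Proportion female at birth = 100 / (100 + 106) = 0.48544.
Weighting each age-specific rate by interval width and survival:
  15–19: 5 × 0.0418 × 0.9892 = 0.20674
  20–24: 5 × 0.1199 × 0.9848 = 0.59039
  25–29: 5 × 0.2408 × 0.9764 = 1.17559
  30–34: 5 × 0.3163 × 0.9632 = 1.52330
  35–39: 5 × 0.2100 × 0.9593 = 1.00727
Sum = 4.50329
NRR = 0.48544 × 4.50329 = 2.18608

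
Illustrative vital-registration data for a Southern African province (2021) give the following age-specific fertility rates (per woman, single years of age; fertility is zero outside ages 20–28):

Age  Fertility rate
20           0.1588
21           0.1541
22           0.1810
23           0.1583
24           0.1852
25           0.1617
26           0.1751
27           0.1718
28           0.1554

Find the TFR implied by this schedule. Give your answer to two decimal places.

1.50

Sum of ASFRs = 0.1588 + 0.1541 + 0.1810 + 0.1583 + 0.1852 + 0.1617 + 0.1751 + 0.1718 + 0.1554 = 1.5014
TFR = 1.5014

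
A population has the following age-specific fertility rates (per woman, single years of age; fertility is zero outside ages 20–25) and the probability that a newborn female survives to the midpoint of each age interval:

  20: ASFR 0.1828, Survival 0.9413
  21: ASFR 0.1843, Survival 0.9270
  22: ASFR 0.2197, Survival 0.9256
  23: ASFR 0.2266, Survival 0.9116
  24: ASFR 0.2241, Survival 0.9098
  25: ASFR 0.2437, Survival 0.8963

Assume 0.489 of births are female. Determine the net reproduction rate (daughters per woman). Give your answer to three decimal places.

0.575

Proportion female at birth = 0.489.
Weighting each age-specific rate by interval width and survival:
  20: 1 × 0.1828 × 0.9413 = 0.17207
  21: 1 × 0.1843 × 0.9270 = 0.17085
  22: 1 × 0.2197 × 0.9256 = 0.20335
  23: 1 × 0.2266 × 0.9116 = 0.20657
  24: 1 × 0.2241 × 0.9098 = 0.20389
  25: 1 × 0.2437 × 0.8963 = 0.21843
Sum = 1.17516
NRR = 0.489 × 1.17516 = 0.57465
An NRR under 1 implies long-run decline under these rates.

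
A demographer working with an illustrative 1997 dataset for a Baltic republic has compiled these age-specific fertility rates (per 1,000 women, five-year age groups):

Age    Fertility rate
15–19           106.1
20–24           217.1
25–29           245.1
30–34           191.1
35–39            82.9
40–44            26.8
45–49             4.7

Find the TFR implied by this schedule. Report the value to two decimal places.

Sum of ASFRs = 106.1 + 217.1 + 245.1 + 191.1 + 82.9 + 26.8 + 4.7 = 873.8
TFR = 5 × 873.8 / 1000 = 4.369

4.37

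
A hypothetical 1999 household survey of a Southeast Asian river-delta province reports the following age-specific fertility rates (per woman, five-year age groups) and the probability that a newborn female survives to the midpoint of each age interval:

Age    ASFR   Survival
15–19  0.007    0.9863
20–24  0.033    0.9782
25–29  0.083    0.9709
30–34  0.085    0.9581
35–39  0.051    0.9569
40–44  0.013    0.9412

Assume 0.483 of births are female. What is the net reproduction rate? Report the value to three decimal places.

Proportion female at birth = 0.483.
Per-age-group product (5 × ASFR × survival probability):
  15–19: 5 × 0.007 × 0.9863 = 0.03452
  20–24: 5 × 0.033 × 0.9782 = 0.16140
  25–29: 5 × 0.083 × 0.9709 = 0.40292
  30–34: 5 × 0.085 × 0.9581 = 0.40719
  35–39: 5 × 0.051 × 0.9569 = 0.24401
  40–44: 5 × 0.013 × 0.9412 = 0.06118
Sum = 1.31122
NRR = 0.483 × 1.31122 = 0.63332

0.633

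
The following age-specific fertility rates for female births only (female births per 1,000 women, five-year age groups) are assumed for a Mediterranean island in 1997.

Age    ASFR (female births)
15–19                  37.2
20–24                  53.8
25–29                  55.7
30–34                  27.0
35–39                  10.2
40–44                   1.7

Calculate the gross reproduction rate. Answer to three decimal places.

0.928

Sum of female ASFRs = 37.2 + 53.8 + 55.7 + 27.0 + 10.2 + 1.7 = 185.6
GRR = 5 × 185.6 / 1000 = 0.928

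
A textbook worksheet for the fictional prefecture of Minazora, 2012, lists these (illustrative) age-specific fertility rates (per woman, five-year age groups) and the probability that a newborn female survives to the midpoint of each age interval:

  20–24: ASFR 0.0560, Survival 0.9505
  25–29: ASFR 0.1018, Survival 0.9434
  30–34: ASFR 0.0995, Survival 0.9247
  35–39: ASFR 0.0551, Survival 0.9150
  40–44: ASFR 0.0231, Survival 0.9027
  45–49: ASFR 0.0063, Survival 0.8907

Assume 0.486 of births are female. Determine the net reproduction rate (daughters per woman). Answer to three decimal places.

Proportion female at birth = 0.486.
Each age group contributes 5 × ASFR × survival:
  20–24: 5 × 0.0560 × 0.9505 = 0.26614
  25–29: 5 × 0.1018 × 0.9434 = 0.48019
  30–34: 5 × 0.0995 × 0.9247 = 0.46004
  35–39: 5 × 0.0551 × 0.9150 = 0.25208
  40–44: 5 × 0.0231 × 0.9027 = 0.10426
  45–49: 5 × 0.0063 × 0.8907 = 0.02806
Sum = 1.59077
NRR = 0.486 × 1.59077 = 0.77311

0.773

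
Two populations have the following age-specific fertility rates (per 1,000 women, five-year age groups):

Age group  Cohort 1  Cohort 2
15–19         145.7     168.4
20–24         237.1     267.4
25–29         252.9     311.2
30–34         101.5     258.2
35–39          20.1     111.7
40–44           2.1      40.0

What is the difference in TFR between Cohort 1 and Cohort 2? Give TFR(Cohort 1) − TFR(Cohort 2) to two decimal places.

Cohort 1:
  Sum of ASFRs = 145.7 + 237.1 + 252.9 + 101.5 + 20.1 + 2.1 = 759.4
  TFR = 5 × 759.4 / 1000 = 3.797
Cohort 2:
  Sum of ASFRs = 168.4 + 267.4 + 311.2 + 258.2 + 111.7 + 40.0 = 1156.9
  TFR = 5 × 1156.9 / 1000 = 5.7845
Difference = 3.797 − 5.7845 = -1.9875

-1.99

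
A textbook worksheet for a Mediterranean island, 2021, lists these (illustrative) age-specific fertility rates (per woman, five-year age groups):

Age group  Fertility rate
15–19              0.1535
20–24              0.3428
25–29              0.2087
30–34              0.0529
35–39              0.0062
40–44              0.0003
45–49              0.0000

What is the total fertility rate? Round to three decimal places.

Sum of ASFRs = 0.1535 + 0.3428 + 0.2087 + 0.0529 + 0.0062 + 0.0003 + 0.0000 = 0.7644
TFR = 5 × 0.7644 = 3.822

3.822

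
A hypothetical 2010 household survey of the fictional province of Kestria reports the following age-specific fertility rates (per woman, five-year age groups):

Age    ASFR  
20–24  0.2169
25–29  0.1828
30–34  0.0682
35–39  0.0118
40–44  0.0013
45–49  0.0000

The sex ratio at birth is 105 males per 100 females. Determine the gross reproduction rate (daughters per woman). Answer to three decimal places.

1.173

Proportion female at birth = 100 / (100 + 105) = 0.48780.
Sum of ASFRs = 0.2169 + 0.1828 + 0.0682 + 0.0118 + 0.0013 + 0.0000 = 0.4810
TFR = 5 × 0.4810 = 2.405
GRR = 0.48780 × 2.405 = 1.17316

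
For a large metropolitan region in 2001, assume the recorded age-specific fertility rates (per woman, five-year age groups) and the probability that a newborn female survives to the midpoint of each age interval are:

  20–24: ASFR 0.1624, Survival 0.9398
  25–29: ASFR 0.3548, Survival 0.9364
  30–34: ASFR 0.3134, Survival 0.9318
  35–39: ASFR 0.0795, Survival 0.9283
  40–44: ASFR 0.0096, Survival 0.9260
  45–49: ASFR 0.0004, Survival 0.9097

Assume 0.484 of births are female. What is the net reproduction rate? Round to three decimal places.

Proportion female at birth = 0.484.
Weighting each age-specific rate by interval width and survival:
  20–24: 5 × 0.1624 × 0.9398 = 0.76312
  25–29: 5 × 0.3548 × 0.9364 = 1.66117
  30–34: 5 × 0.3134 × 0.9318 = 1.46013
  35–39: 5 × 0.0795 × 0.9283 = 0.36900
  40–44: 5 × 0.0096 × 0.9260 = 0.04445
  45–49: 5 × 0.0004 × 0.9097 = 0.00182
Sum = 4.29969
NRR = 0.484 × 4.29969 = 2.08105
With NRR above 1 the population is above replacement fertility.

2.081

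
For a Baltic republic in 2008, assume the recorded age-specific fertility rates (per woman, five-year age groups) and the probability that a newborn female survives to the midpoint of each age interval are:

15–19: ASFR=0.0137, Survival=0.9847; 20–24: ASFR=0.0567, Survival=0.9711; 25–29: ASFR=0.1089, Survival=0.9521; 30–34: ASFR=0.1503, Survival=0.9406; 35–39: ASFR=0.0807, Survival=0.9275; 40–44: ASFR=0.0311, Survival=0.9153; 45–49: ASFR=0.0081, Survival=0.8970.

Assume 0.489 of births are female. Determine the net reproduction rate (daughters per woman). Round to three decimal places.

Proportion female at birth = 0.489.
Per-age-group product (5 × ASFR × survival probability):
  15–19: 5 × 0.0137 × 0.9847 = 0.06745
  20–24: 5 × 0.0567 × 0.9711 = 0.27531
  25–29: 5 × 0.1089 × 0.9521 = 0.51842
  30–34: 5 × 0.1503 × 0.9406 = 0.70686
  35–39: 5 × 0.0807 × 0.9275 = 0.37425
  40–44: 5 × 0.0311 × 0.9153 = 0.14233
  45–49: 5 × 0.0081 × 0.8970 = 0.03633
Sum = 2.12095
NRR = 0.489 × 2.12095 = 1.03714

1.037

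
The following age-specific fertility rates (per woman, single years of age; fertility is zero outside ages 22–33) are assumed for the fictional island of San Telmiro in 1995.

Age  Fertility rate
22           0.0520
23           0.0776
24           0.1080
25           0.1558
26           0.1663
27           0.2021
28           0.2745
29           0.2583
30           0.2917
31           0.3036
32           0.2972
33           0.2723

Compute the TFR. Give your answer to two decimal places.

Sum of ASFRs = 0.0520 + 0.0776 + 0.1080 + 0.1558 + 0.1663 + 0.2021 + 0.2745 + 0.2583 + 0.2917 + 0.3036 + 0.2972 + 0.2723 = 2.4594
TFR = 2.4594

2.46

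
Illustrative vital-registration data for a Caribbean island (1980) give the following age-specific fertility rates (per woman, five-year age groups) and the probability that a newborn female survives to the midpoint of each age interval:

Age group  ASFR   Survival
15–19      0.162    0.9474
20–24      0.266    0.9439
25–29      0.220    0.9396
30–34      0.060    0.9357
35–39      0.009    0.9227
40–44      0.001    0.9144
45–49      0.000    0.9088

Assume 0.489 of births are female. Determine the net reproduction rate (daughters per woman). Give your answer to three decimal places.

1.654

Proportion female at birth = 0.489.
Per-age-group product (5 × ASFR × survival probability):
  15–19: 5 × 0.162 × 0.9474 = 0.76739
  20–24: 5 × 0.266 × 0.9439 = 1.25539
  25–29: 5 × 0.220 × 0.9396 = 1.03356
  30–34: 5 × 0.060 × 0.9357 = 0.28071
  35–39: 5 × 0.009 × 0.9227 = 0.04152
  40–44: 5 × 0.001 × 0.9144 = 0.00457
  45–49: 5 × 0.000 × 0.9088 = 0.00000
Sum = 3.38314
NRR = 0.489 × 3.38314 = 1.65436
NRR > 1, so each generation more than replaces itself.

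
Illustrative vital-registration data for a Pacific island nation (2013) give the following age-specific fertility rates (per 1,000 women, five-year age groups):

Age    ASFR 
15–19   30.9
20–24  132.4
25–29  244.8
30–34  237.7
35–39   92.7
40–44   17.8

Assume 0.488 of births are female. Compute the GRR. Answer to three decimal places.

1.845

Proportion female at birth = 0.488.
Sum of ASFRs = 30.9 + 132.4 + 244.8 + 237.7 + 92.7 + 17.8 = 756.3
TFR = 5 × 756.3 / 1000 = 3.7815
GRR = 0.488 × 3.7815 = 1.84537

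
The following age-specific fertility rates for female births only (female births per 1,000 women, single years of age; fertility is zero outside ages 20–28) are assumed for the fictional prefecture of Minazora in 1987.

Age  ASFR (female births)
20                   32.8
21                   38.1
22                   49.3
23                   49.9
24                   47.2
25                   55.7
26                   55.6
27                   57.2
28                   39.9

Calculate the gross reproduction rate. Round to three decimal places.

Sum of female ASFRs = 32.8 + 38.1 + 49.3 + 49.9 + 47.2 + 55.7 + 55.6 + 57.2 + 39.9 = 425.7
GRR = 425.7 / 1000 = 0.4257

0.426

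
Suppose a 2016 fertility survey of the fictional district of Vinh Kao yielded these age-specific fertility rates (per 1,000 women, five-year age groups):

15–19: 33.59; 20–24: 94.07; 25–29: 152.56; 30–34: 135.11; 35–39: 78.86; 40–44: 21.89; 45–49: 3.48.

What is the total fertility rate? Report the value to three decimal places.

2.598

Sum of ASFRs = 33.59 + 94.07 + 152.56 + 135.11 + 78.86 + 21.89 + 3.48 = 519.56
TFR = 5 × 519.56 / 1000 = 2.5978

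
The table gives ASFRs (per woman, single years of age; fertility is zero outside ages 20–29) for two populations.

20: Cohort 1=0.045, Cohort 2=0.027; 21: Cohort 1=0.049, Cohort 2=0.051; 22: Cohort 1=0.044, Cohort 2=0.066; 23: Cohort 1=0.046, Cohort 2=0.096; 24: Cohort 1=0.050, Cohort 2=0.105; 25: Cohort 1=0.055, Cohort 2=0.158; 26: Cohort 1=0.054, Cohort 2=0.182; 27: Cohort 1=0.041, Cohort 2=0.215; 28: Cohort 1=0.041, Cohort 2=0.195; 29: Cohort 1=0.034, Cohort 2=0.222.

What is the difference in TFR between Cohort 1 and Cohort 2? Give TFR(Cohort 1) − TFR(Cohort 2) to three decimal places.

-0.858

Cohort 1:
  Sum of ASFRs = 0.045 + 0.049 + 0.044 + 0.046 + 0.050 + 0.055 + 0.054 + 0.041 + 0.041 + 0.034 = 0.459
  TFR = 0.459
Cohort 2:
  Sum of ASFRs = 0.027 + 0.051 + 0.066 + 0.096 + 0.105 + 0.158 + 0.182 + 0.215 + 0.195 + 0.222 = 1.317
  TFR = 1.317
Difference = 0.459 − 1.317 = -0.858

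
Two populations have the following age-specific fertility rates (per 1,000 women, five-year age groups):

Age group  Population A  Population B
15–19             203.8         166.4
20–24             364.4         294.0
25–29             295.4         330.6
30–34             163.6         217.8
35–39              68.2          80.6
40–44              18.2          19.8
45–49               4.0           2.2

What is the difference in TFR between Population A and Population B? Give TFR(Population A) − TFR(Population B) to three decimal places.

0.031

Population A:
  Sum of ASFRs = 203.8 + 364.4 + 295.4 + 163.6 + 68.2 + 18.2 + 4.0 = 1117.6
  TFR = 5 × 1117.6 / 1000 = 5.588
Population B:
  Sum of ASFRs = 166.4 + 294.0 + 330.6 + 217.8 + 80.6 + 19.8 + 2.2 = 1111.4
  TFR = 5 × 1111.4 / 1000 = 5.557
Difference = 5.588 − 5.557 = 0.031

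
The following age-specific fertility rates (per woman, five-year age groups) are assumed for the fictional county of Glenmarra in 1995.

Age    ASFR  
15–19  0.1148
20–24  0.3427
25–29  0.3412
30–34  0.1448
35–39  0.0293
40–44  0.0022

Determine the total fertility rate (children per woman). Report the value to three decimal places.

4.875

Sum of ASFRs = 0.1148 + 0.3427 + 0.3412 + 0.1448 + 0.0293 + 0.0022 = 0.9750
TFR = 5 × 0.9750 = 4.875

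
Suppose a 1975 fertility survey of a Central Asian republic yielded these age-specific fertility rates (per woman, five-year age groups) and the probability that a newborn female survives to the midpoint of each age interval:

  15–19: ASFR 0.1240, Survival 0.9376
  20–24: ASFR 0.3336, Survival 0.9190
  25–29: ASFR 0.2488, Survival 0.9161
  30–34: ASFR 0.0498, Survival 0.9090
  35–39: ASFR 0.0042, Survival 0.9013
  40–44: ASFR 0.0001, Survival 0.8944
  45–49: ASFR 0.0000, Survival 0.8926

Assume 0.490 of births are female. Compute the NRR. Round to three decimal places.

Proportion female at birth = 0.490.
Per-age-group product (5 × ASFR × survival probability):
  15–19: 5 × 0.1240 × 0.9376 = 0.58131
  20–24: 5 × 0.3336 × 0.9190 = 1.53289
  25–29: 5 × 0.2488 × 0.9161 = 1.13963
  30–34: 5 × 0.0498 × 0.9090 = 0.22634
  35–39: 5 × 0.0042 × 0.9013 = 0.01893
  40–44: 5 × 0.0001 × 0.8944 = 0.00045
  45–49: 5 × 0.0000 × 0.8926 = 0.00000
Sum = 3.49955
NRR = 0.490 × 3.49955 = 1.71478
NRR > 1, so each generation more than replaces itself.

1.715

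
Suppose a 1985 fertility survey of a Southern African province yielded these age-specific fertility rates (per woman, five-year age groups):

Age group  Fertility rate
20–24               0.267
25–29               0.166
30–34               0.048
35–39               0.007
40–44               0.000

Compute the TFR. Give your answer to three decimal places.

2.440

Sum of ASFRs = 0.267 + 0.166 + 0.048 + 0.007 + 0.000 = 0.488
TFR = 5 × 0.488 = 2.44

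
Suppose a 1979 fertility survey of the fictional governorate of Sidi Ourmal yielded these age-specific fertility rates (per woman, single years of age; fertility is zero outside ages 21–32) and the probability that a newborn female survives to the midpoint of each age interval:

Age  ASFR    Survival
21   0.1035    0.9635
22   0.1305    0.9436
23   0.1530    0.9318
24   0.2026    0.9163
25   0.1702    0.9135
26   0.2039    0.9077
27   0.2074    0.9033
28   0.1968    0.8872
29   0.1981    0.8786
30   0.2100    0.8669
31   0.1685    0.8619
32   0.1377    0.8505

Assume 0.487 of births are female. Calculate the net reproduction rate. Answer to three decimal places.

Proportion female at birth = 0.487.
Weighting each age-specific rate by interval width and survival:
  21: 1 × 0.1035 × 0.9635 = 0.09972
  22: 1 × 0.1305 × 0.9436 = 0.12314
  23: 1 × 0.1530 × 0.9318 = 0.14257
  24: 1 × 0.2026 × 0.9163 = 0.18564
  25: 1 × 0.1702 × 0.9135 = 0.15548
  26: 1 × 0.2039 × 0.9077 = 0.18508
  27: 1 × 0.2074 × 0.9033 = 0.18734
  28: 1 × 0.1968 × 0.8872 = 0.17460
  29: 1 × 0.1981 × 0.8786 = 0.17405
  30: 1 × 0.2100 × 0.8669 = 0.18205
  31: 1 × 0.1685 × 0.8619 = 0.14523
  32: 1 × 0.1377 × 0.8505 = 0.11711
Sum = 1.87201
NRR = 0.487 × 1.87201 = 0.91167
NRR < 1, so the cohort does not fully replace itself.

0.912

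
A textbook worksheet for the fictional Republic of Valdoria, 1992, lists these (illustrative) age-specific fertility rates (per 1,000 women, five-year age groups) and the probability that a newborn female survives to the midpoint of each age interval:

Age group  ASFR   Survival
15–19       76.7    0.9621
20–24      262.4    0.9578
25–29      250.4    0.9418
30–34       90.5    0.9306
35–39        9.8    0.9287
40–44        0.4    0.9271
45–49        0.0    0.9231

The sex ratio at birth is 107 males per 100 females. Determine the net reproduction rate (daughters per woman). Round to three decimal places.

Proportion female at birth = 100 / (100 + 107) = 0.48309.
Weighting each age-specific rate by interval width and survival:
  15–19: 5 × 76.7/1000 × 0.9621 = 0.36897
  20–24: 5 × 262.4/1000 × 0.9578 = 1.25663
  25–29: 5 × 250.4/1000 × 0.9418 = 1.17913
  30–34: 5 × 90.5/1000 × 0.9306 = 0.42110
  35–39: 5 × 9.8/1000 × 0.9287 = 0.04551
  40–44: 5 × 0.4/1000 × 0.9271 = 0.00185
  45–49: 5 × 0.0/1000 × 0.9231 = 0.00000
Sum = 3.27319
NRR = 0.48309 × 3.27319 = 1.58125
An NRR exceeding 1 indicates intrinsic growth under these rates.

1.581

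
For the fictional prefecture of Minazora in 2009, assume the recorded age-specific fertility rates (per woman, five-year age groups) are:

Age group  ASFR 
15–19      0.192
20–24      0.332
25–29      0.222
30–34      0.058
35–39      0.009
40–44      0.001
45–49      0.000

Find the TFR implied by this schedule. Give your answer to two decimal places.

4.07

Sum of ASFRs = 0.192 + 0.332 + 0.222 + 0.058 + 0.009 + 0.001 + 0.000 = 0.814
TFR = 5 × 0.814 = 4.07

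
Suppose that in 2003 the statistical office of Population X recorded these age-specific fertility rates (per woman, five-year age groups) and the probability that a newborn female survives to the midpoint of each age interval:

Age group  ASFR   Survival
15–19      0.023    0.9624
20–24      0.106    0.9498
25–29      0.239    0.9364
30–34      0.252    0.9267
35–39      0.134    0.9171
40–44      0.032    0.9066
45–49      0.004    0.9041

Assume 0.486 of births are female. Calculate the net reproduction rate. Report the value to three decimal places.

1.788

Proportion female at birth = 0.486.
Survival-weighted fertility by age (5·fₓ·Sₓ):
  15–19: 5 × 0.023 × 0.9624 = 0.11068
  20–24: 5 × 0.106 × 0.9498 = 0.50339
  25–29: 5 × 0.239 × 0.9364 = 1.11900
  30–34: 5 × 0.252 × 0.9267 = 1.16764
  35–39: 5 × 0.134 × 0.9171 = 0.61446
  40–44: 5 × 0.032 × 0.9066 = 0.14506
  45–49: 5 × 0.004 × 0.9041 = 0.01808
Sum = 3.67831
NRR = 0.486 × 3.67831 = 1.78766
With NRR above 1 the population is above replacement fertility.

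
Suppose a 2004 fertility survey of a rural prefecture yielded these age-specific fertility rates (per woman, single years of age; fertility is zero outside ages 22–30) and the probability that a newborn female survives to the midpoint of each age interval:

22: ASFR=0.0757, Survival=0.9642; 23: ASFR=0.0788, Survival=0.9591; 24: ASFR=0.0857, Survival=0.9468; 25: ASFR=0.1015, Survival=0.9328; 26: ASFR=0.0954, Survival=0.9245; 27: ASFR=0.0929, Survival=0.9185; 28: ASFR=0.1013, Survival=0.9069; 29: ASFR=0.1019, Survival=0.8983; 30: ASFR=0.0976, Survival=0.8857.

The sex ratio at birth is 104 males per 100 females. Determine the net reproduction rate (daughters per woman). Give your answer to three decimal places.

0.376

Proportion female at birth = 100 / (100 + 104) = 0.49020.
Weighting each age-specific rate by interval width and survival:
  22: 1 × 0.0757 × 0.9642 = 0.07299
  23: 1 × 0.0788 × 0.9591 = 0.07558
  24: 1 × 0.0857 × 0.9468 = 0.08114
  25: 1 × 0.1015 × 0.9328 = 0.09468
  26: 1 × 0.0954 × 0.9245 = 0.08820
  27: 1 × 0.0929 × 0.9185 = 0.08533
  28: 1 × 0.1013 × 0.9069 = 0.09187
  29: 1 × 0.1019 × 0.8983 = 0.09154
  30: 1 × 0.0976 × 0.8857 = 0.08644
Sum = 0.76777
NRR = 0.49020 × 0.76777 = 0.37636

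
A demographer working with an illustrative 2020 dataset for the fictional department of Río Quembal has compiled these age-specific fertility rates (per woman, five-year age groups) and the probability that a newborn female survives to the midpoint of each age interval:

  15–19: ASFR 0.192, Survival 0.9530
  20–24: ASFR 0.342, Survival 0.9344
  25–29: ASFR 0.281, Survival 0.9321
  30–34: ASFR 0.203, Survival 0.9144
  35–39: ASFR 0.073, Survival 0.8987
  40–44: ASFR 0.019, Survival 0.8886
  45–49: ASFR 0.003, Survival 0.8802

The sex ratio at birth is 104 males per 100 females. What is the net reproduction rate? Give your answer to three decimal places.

2.537

Proportion female at birth = 100 / (100 + 104) = 0.49020.
Weighting each age-specific rate by interval width and survival:
  15–19: 5 × 0.192 × 0.9530 = 0.91488
  20–24: 5 × 0.342 × 0.9344 = 1.59782
  25–29: 5 × 0.281 × 0.9321 = 1.30960
  30–34: 5 × 0.203 × 0.9144 = 0.92812
  35–39: 5 × 0.073 × 0.8987 = 0.32803
  40–44: 5 × 0.019 × 0.8886 = 0.08442
  45–49: 5 × 0.003 × 0.8802 = 0.01320
Sum = 5.17607
NRR = 0.49020 × 5.17607 = 2.53731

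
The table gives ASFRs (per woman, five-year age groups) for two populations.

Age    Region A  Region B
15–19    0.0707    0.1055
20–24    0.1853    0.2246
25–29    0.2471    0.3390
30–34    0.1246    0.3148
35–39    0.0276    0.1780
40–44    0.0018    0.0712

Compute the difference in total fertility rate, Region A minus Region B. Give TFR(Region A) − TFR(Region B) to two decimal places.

Region A:
  Sum of ASFRs = 0.0707 + 0.1853 + 0.2471 + 0.1246 + 0.0276 + 0.0018 = 0.6571
  TFR = 5 × 0.6571 = 3.2855
Region B:
  Sum of ASFRs = 0.1055 + 0.2246 + 0.3390 + 0.3148 + 0.1780 + 0.0712 = 1.2331
  TFR = 5 × 1.2331 = 6.1655
Difference = 3.2855 − 6.1655 = -2.88

-2.88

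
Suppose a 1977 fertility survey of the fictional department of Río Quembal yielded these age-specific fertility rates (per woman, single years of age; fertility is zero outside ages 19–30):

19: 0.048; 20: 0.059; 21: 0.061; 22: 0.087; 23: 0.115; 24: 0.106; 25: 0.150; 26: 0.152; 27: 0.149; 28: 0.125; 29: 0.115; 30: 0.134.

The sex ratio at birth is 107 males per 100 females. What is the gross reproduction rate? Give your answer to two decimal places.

0.63

Proportion female at birth = 100 / (100 + 107) = 0.48309.
Sum of ASFRs = 0.048 + 0.059 + 0.061 + 0.087 + 0.115 + 0.106 + 0.150 + 0.152 + 0.149 + 0.125 + 0.115 + 0.134 = 1.301
TFR = 1.301
GRR = 0.48309 × 1.301 = 0.62850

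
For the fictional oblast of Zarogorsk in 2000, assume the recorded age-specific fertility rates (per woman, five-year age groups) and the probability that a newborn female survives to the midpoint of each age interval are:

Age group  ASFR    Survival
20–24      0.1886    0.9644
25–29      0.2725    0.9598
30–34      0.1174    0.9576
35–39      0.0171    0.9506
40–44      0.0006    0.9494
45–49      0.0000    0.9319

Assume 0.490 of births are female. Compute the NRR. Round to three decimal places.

1.403

Proportion female at birth = 0.490.
Weighting each age-specific rate by interval width and survival:
  20–24: 5 × 0.1886 × 0.9644 = 0.90943
  25–29: 5 × 0.2725 × 0.9598 = 1.30773
  30–34: 5 × 0.1174 × 0.9576 = 0.56211
  35–39: 5 × 0.0171 × 0.9506 = 0.08128
  40–44: 5 × 0.0006 × 0.9494 = 0.00285
  45–49: 5 × 0.0000 × 0.9319 = 0.00000
Sum = 2.86340
NRR = 0.490 × 2.86340 = 1.40307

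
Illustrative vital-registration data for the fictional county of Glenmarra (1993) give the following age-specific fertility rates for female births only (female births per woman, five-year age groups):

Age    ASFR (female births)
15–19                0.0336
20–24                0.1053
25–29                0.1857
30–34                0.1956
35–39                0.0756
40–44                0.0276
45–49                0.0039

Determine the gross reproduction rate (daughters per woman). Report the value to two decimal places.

3.14

Sum of female ASFRs = 0.0336 + 0.1053 + 0.1857 + 0.1956 + 0.0756 + 0.0276 + 0.0039 = 0.6273
GRR = 5 × 0.6273 = 3.1365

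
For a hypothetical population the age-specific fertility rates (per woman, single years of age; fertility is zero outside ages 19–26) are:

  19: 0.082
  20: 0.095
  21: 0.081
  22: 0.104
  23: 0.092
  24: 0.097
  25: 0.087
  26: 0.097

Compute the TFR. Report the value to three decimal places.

Sum of ASFRs = 0.082 + 0.095 + 0.081 + 0.104 + 0.092 + 0.097 + 0.087 + 0.097 = 0.735
TFR = 0.735

0.735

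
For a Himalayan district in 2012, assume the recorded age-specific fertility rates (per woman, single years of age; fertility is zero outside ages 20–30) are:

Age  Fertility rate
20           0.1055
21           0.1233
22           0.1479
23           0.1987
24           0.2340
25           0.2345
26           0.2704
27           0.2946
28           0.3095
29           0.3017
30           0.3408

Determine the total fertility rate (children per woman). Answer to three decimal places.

2.561

Sum of ASFRs = 0.1055 + 0.1233 + 0.1479 + 0.1987 + 0.2340 + 0.2345 + 0.2704 + 0.2946 + 0.3095 + 0.3017 + 0.3408 = 2.5609
TFR = 2.5609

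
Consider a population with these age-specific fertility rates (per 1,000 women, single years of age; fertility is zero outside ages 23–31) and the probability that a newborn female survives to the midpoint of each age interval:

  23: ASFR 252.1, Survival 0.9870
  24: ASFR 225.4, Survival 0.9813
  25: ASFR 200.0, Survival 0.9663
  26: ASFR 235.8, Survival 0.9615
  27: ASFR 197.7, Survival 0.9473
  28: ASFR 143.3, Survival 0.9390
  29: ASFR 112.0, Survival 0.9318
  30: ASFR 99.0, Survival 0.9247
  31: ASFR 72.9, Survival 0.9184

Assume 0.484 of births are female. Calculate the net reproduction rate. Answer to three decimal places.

Proportion female at birth = 0.484.
Survival-weighted fertility by age (1·fₓ·Sₓ):
  23: 1 × 252.1/1000 × 0.9870 = 0.24882
  24: 1 × 225.4/1000 × 0.9813 = 0.22119
  25: 1 × 200.0/1000 × 0.9663 = 0.19326
  26: 1 × 235.8/1000 × 0.9615 = 0.22672
  27: 1 × 197.7/1000 × 0.9473 = 0.18728
  28: 1 × 143.3/1000 × 0.9390 = 0.13456
  29: 1 × 112.0/1000 × 0.9318 = 0.10436
  30: 1 × 99.0/1000 × 0.9247 = 0.09155
  31: 1 × 72.9/1000 × 0.9184 = 0.06695
Sum = 1.47469
NRR = 0.484 × 1.47469 = 0.71375
An NRR under 1 implies long-run decline under these rates.

0.714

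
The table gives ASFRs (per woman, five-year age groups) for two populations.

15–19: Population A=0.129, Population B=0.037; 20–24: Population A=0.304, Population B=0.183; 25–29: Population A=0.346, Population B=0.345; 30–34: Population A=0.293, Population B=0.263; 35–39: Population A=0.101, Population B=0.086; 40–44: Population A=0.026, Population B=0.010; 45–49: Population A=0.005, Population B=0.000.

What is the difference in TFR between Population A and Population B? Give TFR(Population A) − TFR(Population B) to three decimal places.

Population A:
  Sum of ASFRs = 0.129 + 0.304 + 0.346 + 0.293 + 0.101 + 0.026 + 0.005 = 1.204
  TFR = 5 × 1.204 = 6.02
Population B:
  Sum of ASFRs = 0.037 + 0.183 + 0.345 + 0.263 + 0.086 + 0.010 + 0.000 = 0.924
  TFR = 5 × 0.924 = 4.62
Difference = 6.02 − 4.62 = 1.4

1.400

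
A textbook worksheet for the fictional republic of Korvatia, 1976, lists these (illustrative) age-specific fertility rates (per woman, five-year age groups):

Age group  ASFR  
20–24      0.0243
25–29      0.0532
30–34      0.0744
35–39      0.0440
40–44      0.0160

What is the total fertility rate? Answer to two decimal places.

1.06

Sum of ASFRs = 0.0243 + 0.0532 + 0.0744 + 0.0440 + 0.0160 = 0.2119
TFR = 5 × 0.2119 = 1.0595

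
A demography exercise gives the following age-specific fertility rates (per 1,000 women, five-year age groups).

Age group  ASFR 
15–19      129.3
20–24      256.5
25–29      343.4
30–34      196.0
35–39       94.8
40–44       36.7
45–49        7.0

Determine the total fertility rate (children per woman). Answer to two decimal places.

5.32

Sum of ASFRs = 129.3 + 256.5 + 343.4 + 196.0 + 94.8 + 36.7 + 7.0 = 1063.7
TFR = 5 × 1063.7 / 1000 = 5.3185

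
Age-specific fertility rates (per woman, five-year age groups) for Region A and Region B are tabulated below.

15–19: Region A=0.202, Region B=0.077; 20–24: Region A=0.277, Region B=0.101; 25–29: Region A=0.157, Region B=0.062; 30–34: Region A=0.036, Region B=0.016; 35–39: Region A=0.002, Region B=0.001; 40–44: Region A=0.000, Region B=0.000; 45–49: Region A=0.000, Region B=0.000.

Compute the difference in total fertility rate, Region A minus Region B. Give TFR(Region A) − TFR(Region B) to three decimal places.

2.085

Region A:
  Sum of ASFRs = 0.202 + 0.277 + 0.157 + 0.036 + 0.002 + 0.000 + 0.000 = 0.674
  TFR = 5 × 0.674 = 3.37
Region B:
  Sum of ASFRs = 0.077 + 0.101 + 0.062 + 0.016 + 0.001 + 0.000 + 0.000 = 0.257
  TFR = 5 × 0.257 = 1.285
Difference = 3.37 − 1.285 = 2.085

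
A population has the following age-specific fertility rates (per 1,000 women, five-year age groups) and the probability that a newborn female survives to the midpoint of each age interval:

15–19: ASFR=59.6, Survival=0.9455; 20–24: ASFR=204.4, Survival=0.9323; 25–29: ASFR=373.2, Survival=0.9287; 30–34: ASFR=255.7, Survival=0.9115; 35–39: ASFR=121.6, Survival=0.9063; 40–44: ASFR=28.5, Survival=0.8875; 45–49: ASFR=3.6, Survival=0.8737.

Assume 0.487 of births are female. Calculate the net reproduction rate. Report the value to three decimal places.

2.350

Proportion female at birth = 0.487.
Per-age-group product (5 × ASFR × survival probability):
  15–19: 5 × 59.6/1000 × 0.9455 = 0.28176
  20–24: 5 × 204.4/1000 × 0.9323 = 0.95281
  25–29: 5 × 373.2/1000 × 0.9287 = 1.73295
  30–34: 5 × 255.7/1000 × 0.9115 = 1.16535
  35–39: 5 × 121.6/1000 × 0.9063 = 0.55103
  40–44: 5 × 28.5/1000 × 0.8875 = 0.12647
  45–49: 5 × 3.6/1000 × 0.8737 = 0.01573
Sum = 4.82610
NRR = 0.487 × 4.82610 = 2.35031
With NRR above 1 the population is above replacement fertility.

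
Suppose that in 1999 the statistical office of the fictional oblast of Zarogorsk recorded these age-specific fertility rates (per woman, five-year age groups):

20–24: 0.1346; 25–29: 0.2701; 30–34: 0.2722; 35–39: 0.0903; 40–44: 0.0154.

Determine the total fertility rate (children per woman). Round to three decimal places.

3.913

Sum of ASFRs = 0.1346 + 0.2701 + 0.2722 + 0.0903 + 0.0154 = 0.7826
TFR = 5 × 0.7826 = 3.913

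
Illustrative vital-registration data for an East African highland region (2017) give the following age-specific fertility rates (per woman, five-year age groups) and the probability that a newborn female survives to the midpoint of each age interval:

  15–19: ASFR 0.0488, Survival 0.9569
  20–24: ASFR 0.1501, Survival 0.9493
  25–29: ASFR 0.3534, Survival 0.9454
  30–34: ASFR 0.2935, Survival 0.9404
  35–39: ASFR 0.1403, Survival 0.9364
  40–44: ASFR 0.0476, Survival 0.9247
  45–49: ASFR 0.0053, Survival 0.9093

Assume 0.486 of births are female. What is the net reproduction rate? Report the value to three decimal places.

Proportion female at birth = 0.486.
Weighting each age-specific rate by interval width and survival:
  15–19: 5 × 0.0488 × 0.9569 = 0.23348
  20–24: 5 × 0.1501 × 0.9493 = 0.71245
  25–29: 5 × 0.3534 × 0.9454 = 1.67052
  30–34: 5 × 0.2935 × 0.9404 = 1.38004
  35–39: 5 × 0.1403 × 0.9364 = 0.65688
  40–44: 5 × 0.0476 × 0.9247 = 0.22008
  45–49: 5 × 0.0053 × 0.9093 = 0.02410
Sum = 4.89755
NRR = 0.486 × 4.89755 = 2.38021
NRR > 1, so each generation more than replaces itself.

2.380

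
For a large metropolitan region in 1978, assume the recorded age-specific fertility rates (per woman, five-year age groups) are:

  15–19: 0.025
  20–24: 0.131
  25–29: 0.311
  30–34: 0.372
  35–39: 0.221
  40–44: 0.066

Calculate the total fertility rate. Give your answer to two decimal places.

5.63

Sum of ASFRs = 0.025 + 0.131 + 0.311 + 0.372 + 0.221 + 0.066 = 1.126
TFR = 5 × 1.126 = 5.63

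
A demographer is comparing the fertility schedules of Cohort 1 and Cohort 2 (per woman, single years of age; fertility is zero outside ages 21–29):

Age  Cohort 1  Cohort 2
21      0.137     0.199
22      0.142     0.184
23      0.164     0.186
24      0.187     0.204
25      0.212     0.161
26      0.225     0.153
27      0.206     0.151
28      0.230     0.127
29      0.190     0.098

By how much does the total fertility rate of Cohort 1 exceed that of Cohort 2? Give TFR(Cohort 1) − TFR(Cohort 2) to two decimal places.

0.23

Cohort 1:
  Sum of ASFRs = 0.137 + 0.142 + 0.164 + 0.187 + 0.212 + 0.225 + 0.206 + 0.230 + 0.190 = 1.693
  TFR = 1.693
Cohort 2:
  Sum of ASFRs = 0.199 + 0.184 + 0.186 + 0.204 + 0.161 + 0.153 + 0.151 + 0.127 + 0.098 = 1.463
  TFR = 1.463
Difference = 1.693 − 1.463 = 0.23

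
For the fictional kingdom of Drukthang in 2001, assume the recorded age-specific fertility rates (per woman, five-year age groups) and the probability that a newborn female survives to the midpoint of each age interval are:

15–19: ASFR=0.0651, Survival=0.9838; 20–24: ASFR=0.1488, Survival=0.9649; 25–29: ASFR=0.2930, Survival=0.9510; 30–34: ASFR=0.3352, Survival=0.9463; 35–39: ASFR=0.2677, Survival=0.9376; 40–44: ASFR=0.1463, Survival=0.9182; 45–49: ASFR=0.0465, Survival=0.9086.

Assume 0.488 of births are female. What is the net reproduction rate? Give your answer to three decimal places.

3.004

Proportion female at birth = 0.488.
Survival-weighted fertility by age (5·fₓ·Sₓ):
  15–19: 5 × 0.0651 × 0.9838 = 0.32023
  20–24: 5 × 0.1488 × 0.9649 = 0.71789
  25–29: 5 × 0.2930 × 0.9510 = 1.39322
  30–34: 5 × 0.3352 × 0.9463 = 1.58600
  35–39: 5 × 0.2677 × 0.9376 = 1.25498
  40–44: 5 × 0.1463 × 0.9182 = 0.67166
  45–49: 5 × 0.0465 × 0.9086 = 0.21125
Sum = 6.15523
NRR = 0.488 × 6.15523 = 3.00375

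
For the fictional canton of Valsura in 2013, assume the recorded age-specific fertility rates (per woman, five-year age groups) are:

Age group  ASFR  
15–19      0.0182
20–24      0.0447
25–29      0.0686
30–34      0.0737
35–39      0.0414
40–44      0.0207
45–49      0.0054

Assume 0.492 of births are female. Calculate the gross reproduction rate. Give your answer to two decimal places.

Proportion female at birth = 0.492.
Sum of ASFRs = 0.0182 + 0.0447 + 0.0686 + 0.0737 + 0.0414 + 0.0207 + 0.0054 = 0.2727
TFR = 5 × 0.2727 = 1.3635
GRR = 0.492 × 1.3635 = 0.67084

0.67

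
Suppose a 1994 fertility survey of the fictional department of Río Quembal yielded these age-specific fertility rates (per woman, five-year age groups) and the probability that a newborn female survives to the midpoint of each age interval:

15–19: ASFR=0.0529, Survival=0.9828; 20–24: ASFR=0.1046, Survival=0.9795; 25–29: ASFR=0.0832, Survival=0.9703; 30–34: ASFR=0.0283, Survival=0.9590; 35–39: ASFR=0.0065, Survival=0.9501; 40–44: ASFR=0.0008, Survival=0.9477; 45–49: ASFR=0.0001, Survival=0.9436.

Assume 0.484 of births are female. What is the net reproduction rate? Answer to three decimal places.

Proportion female at birth = 0.484.
Survival-weighted fertility by age (5·fₓ·Sₓ):
  15–19: 5 × 0.0529 × 0.9828 = 0.25995
  20–24: 5 × 0.1046 × 0.9795 = 0.51228
  25–29: 5 × 0.0832 × 0.9703 = 0.40364
  30–34: 5 × 0.0283 × 0.9590 = 0.13570
  35–39: 5 × 0.0065 × 0.9501 = 0.03088
  40–44: 5 × 0.0008 × 0.9477 = 0.00379
  45–49: 5 × 0.0001 × 0.9436 = 0.00047
Sum = 1.34671
NRR = 0.484 × 1.34671 = 0.65181
With NRR below 1 the population is below replacement fertility.

0.652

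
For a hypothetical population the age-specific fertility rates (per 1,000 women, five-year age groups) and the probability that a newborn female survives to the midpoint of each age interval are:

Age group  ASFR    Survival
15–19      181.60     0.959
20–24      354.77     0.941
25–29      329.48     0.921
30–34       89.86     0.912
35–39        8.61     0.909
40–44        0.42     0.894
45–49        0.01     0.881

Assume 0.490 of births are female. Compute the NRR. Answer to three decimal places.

Proportion female at birth = 0.490.
Each age group contributes 5 × ASFR × survival:
  15–19: 5 × 181.60/1000 × 0.959 = 0.87077
  20–24: 5 × 354.77/1000 × 0.941 = 1.66919
  25–29: 5 × 329.48/1000 × 0.921 = 1.51726
  30–34: 5 × 89.86/1000 × 0.912 = 0.40976
  35–39: 5 × 8.61/1000 × 0.909 = 0.03913
  40–44: 5 × 0.42/1000 × 0.894 = 0.00188
  45–49: 5 × 0.01/1000 × 0.881 = 0.00004
Sum = 4.50803
NRR = 0.490 × 4.50803 = 2.20893
NRR > 1, so each generation more than replaces itself.

2.209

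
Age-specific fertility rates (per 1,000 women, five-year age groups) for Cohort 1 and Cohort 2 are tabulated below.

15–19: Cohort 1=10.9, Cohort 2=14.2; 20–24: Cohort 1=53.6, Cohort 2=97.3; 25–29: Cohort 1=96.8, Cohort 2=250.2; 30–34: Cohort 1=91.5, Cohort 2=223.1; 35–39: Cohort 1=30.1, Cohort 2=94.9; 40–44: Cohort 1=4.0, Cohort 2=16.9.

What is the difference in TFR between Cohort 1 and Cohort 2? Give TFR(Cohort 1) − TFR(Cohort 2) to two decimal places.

-2.05

Cohort 1:
  Sum of ASFRs = 10.9 + 53.6 + 96.8 + 91.5 + 30.1 + 4.0 = 286.9
  TFR = 5 × 286.9 / 1000 = 1.4345
Cohort 2:
  Sum of ASFRs = 14.2 + 97.3 + 250.2 + 223.1 + 94.9 + 16.9 = 696.6
  TFR = 5 × 696.6 / 1000 = 3.483
Difference = 1.4345 − 3.483 = -2.0485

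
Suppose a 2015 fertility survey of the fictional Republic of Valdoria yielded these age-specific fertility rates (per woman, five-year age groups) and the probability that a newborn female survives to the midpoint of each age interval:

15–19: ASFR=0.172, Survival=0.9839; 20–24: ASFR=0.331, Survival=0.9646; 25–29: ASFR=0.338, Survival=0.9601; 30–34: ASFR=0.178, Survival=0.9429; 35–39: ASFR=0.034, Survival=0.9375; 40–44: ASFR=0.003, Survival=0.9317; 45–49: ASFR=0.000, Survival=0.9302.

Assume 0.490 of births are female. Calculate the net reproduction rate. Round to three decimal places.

2.488

Proportion female at birth = 0.490.
Survival-weighted fertility by age (5·fₓ·Sₓ):
  15–19: 5 × 0.172 × 0.9839 = 0.84615
  20–24: 5 × 0.331 × 0.9646 = 1.59641
  25–29: 5 × 0.338 × 0.9601 = 1.62257
  30–34: 5 × 0.178 × 0.9429 = 0.83918
  35–39: 5 × 0.034 × 0.9375 = 0.15938
  40–44: 5 × 0.003 × 0.9317 = 0.01398
  45–49: 5 × 0.000 × 0.9302 = 0.00000
Sum = 5.07767
NRR = 0.490 × 5.07767 = 2.48806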